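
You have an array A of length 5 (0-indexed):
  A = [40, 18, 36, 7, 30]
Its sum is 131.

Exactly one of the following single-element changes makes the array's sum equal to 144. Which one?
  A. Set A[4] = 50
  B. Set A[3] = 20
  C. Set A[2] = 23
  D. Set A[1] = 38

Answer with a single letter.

Answer: B

Derivation:
Option A: A[4] 30->50, delta=20, new_sum=131+(20)=151
Option B: A[3] 7->20, delta=13, new_sum=131+(13)=144 <-- matches target
Option C: A[2] 36->23, delta=-13, new_sum=131+(-13)=118
Option D: A[1] 18->38, delta=20, new_sum=131+(20)=151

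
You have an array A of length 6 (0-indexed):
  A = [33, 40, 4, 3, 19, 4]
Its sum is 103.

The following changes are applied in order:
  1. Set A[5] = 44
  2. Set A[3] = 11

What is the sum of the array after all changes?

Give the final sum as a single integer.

Answer: 151

Derivation:
Initial sum: 103
Change 1: A[5] 4 -> 44, delta = 40, sum = 143
Change 2: A[3] 3 -> 11, delta = 8, sum = 151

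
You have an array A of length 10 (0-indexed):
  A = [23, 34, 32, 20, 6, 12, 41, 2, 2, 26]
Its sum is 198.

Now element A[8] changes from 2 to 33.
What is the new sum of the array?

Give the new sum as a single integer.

Old value at index 8: 2
New value at index 8: 33
Delta = 33 - 2 = 31
New sum = old_sum + delta = 198 + (31) = 229

Answer: 229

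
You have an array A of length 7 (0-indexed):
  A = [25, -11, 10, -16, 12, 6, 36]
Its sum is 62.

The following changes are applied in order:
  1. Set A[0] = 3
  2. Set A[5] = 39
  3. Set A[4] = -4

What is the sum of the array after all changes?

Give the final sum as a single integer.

Initial sum: 62
Change 1: A[0] 25 -> 3, delta = -22, sum = 40
Change 2: A[5] 6 -> 39, delta = 33, sum = 73
Change 3: A[4] 12 -> -4, delta = -16, sum = 57

Answer: 57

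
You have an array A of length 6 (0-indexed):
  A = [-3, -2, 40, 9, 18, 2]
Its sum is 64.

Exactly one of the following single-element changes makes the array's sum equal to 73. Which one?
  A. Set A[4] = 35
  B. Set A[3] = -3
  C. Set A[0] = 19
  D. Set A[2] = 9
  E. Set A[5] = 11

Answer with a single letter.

Option A: A[4] 18->35, delta=17, new_sum=64+(17)=81
Option B: A[3] 9->-3, delta=-12, new_sum=64+(-12)=52
Option C: A[0] -3->19, delta=22, new_sum=64+(22)=86
Option D: A[2] 40->9, delta=-31, new_sum=64+(-31)=33
Option E: A[5] 2->11, delta=9, new_sum=64+(9)=73 <-- matches target

Answer: E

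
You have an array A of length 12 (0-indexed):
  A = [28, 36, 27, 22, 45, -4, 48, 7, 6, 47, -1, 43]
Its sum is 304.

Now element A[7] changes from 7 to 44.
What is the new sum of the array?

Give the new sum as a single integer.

Old value at index 7: 7
New value at index 7: 44
Delta = 44 - 7 = 37
New sum = old_sum + delta = 304 + (37) = 341

Answer: 341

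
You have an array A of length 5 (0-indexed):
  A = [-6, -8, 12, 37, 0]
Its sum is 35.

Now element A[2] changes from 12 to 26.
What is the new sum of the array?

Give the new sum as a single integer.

Answer: 49

Derivation:
Old value at index 2: 12
New value at index 2: 26
Delta = 26 - 12 = 14
New sum = old_sum + delta = 35 + (14) = 49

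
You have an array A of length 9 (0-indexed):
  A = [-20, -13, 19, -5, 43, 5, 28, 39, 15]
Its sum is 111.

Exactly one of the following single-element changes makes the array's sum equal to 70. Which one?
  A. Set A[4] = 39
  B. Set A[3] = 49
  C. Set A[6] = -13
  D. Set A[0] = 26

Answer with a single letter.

Answer: C

Derivation:
Option A: A[4] 43->39, delta=-4, new_sum=111+(-4)=107
Option B: A[3] -5->49, delta=54, new_sum=111+(54)=165
Option C: A[6] 28->-13, delta=-41, new_sum=111+(-41)=70 <-- matches target
Option D: A[0] -20->26, delta=46, new_sum=111+(46)=157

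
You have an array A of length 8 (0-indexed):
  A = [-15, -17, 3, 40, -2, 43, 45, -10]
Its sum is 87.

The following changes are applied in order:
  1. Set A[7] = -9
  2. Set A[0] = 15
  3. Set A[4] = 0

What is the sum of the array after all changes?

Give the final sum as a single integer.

Initial sum: 87
Change 1: A[7] -10 -> -9, delta = 1, sum = 88
Change 2: A[0] -15 -> 15, delta = 30, sum = 118
Change 3: A[4] -2 -> 0, delta = 2, sum = 120

Answer: 120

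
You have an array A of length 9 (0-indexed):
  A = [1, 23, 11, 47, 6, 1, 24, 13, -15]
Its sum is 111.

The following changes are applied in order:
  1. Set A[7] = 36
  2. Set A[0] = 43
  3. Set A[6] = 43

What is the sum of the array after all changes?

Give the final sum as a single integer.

Answer: 195

Derivation:
Initial sum: 111
Change 1: A[7] 13 -> 36, delta = 23, sum = 134
Change 2: A[0] 1 -> 43, delta = 42, sum = 176
Change 3: A[6] 24 -> 43, delta = 19, sum = 195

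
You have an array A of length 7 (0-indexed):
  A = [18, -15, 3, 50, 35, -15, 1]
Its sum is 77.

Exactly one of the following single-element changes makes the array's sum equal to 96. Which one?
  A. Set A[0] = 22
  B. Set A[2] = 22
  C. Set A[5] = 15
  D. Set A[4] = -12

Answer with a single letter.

Option A: A[0] 18->22, delta=4, new_sum=77+(4)=81
Option B: A[2] 3->22, delta=19, new_sum=77+(19)=96 <-- matches target
Option C: A[5] -15->15, delta=30, new_sum=77+(30)=107
Option D: A[4] 35->-12, delta=-47, new_sum=77+(-47)=30

Answer: B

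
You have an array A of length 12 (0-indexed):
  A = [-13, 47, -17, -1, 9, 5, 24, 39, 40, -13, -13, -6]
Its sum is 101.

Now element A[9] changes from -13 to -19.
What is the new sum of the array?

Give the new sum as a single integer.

Answer: 95

Derivation:
Old value at index 9: -13
New value at index 9: -19
Delta = -19 - -13 = -6
New sum = old_sum + delta = 101 + (-6) = 95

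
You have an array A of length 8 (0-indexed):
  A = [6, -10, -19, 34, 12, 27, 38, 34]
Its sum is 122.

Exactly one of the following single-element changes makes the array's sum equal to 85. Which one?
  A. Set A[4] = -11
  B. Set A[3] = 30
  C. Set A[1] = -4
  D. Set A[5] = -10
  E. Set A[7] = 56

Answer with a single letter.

Answer: D

Derivation:
Option A: A[4] 12->-11, delta=-23, new_sum=122+(-23)=99
Option B: A[3] 34->30, delta=-4, new_sum=122+(-4)=118
Option C: A[1] -10->-4, delta=6, new_sum=122+(6)=128
Option D: A[5] 27->-10, delta=-37, new_sum=122+(-37)=85 <-- matches target
Option E: A[7] 34->56, delta=22, new_sum=122+(22)=144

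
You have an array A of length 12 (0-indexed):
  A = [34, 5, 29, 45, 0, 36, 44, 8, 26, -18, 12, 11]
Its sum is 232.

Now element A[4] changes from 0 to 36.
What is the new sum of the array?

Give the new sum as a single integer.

Old value at index 4: 0
New value at index 4: 36
Delta = 36 - 0 = 36
New sum = old_sum + delta = 232 + (36) = 268

Answer: 268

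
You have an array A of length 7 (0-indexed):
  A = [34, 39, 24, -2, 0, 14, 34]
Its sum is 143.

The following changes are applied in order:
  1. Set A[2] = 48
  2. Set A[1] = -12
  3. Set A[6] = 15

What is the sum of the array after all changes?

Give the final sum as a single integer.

Answer: 97

Derivation:
Initial sum: 143
Change 1: A[2] 24 -> 48, delta = 24, sum = 167
Change 2: A[1] 39 -> -12, delta = -51, sum = 116
Change 3: A[6] 34 -> 15, delta = -19, sum = 97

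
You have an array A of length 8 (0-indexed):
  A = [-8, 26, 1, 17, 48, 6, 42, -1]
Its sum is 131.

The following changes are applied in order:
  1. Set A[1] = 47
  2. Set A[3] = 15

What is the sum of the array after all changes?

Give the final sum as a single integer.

Answer: 150

Derivation:
Initial sum: 131
Change 1: A[1] 26 -> 47, delta = 21, sum = 152
Change 2: A[3] 17 -> 15, delta = -2, sum = 150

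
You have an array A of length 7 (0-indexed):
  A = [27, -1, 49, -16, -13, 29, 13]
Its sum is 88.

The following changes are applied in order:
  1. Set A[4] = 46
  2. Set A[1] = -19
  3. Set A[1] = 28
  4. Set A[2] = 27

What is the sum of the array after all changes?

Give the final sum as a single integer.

Initial sum: 88
Change 1: A[4] -13 -> 46, delta = 59, sum = 147
Change 2: A[1] -1 -> -19, delta = -18, sum = 129
Change 3: A[1] -19 -> 28, delta = 47, sum = 176
Change 4: A[2] 49 -> 27, delta = -22, sum = 154

Answer: 154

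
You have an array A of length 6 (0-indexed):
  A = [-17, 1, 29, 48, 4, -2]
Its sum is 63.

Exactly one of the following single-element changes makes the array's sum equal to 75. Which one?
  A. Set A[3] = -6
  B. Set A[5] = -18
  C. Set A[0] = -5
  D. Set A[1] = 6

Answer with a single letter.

Answer: C

Derivation:
Option A: A[3] 48->-6, delta=-54, new_sum=63+(-54)=9
Option B: A[5] -2->-18, delta=-16, new_sum=63+(-16)=47
Option C: A[0] -17->-5, delta=12, new_sum=63+(12)=75 <-- matches target
Option D: A[1] 1->6, delta=5, new_sum=63+(5)=68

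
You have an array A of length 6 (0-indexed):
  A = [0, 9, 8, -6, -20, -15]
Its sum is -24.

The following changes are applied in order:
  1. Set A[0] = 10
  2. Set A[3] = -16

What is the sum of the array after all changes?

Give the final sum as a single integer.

Initial sum: -24
Change 1: A[0] 0 -> 10, delta = 10, sum = -14
Change 2: A[3] -6 -> -16, delta = -10, sum = -24

Answer: -24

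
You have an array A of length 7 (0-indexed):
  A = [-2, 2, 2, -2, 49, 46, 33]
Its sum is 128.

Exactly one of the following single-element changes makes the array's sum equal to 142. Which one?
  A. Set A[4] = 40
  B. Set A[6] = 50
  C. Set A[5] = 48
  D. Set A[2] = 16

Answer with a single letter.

Option A: A[4] 49->40, delta=-9, new_sum=128+(-9)=119
Option B: A[6] 33->50, delta=17, new_sum=128+(17)=145
Option C: A[5] 46->48, delta=2, new_sum=128+(2)=130
Option D: A[2] 2->16, delta=14, new_sum=128+(14)=142 <-- matches target

Answer: D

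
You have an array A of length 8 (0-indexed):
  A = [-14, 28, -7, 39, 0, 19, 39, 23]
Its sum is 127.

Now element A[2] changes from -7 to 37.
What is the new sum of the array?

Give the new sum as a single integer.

Answer: 171

Derivation:
Old value at index 2: -7
New value at index 2: 37
Delta = 37 - -7 = 44
New sum = old_sum + delta = 127 + (44) = 171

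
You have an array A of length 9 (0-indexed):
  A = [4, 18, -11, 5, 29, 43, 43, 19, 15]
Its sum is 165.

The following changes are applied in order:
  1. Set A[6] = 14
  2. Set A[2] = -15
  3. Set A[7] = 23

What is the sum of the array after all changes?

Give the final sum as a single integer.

Answer: 136

Derivation:
Initial sum: 165
Change 1: A[6] 43 -> 14, delta = -29, sum = 136
Change 2: A[2] -11 -> -15, delta = -4, sum = 132
Change 3: A[7] 19 -> 23, delta = 4, sum = 136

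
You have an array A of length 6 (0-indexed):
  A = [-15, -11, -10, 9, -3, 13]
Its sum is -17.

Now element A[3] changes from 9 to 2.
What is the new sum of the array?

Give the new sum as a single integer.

Old value at index 3: 9
New value at index 3: 2
Delta = 2 - 9 = -7
New sum = old_sum + delta = -17 + (-7) = -24

Answer: -24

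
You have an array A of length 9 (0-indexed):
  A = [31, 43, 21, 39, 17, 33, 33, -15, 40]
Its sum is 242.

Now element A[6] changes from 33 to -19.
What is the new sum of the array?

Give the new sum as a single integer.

Answer: 190

Derivation:
Old value at index 6: 33
New value at index 6: -19
Delta = -19 - 33 = -52
New sum = old_sum + delta = 242 + (-52) = 190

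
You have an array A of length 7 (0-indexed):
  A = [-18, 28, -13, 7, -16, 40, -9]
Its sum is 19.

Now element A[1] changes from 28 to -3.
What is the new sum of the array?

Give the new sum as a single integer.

Answer: -12

Derivation:
Old value at index 1: 28
New value at index 1: -3
Delta = -3 - 28 = -31
New sum = old_sum + delta = 19 + (-31) = -12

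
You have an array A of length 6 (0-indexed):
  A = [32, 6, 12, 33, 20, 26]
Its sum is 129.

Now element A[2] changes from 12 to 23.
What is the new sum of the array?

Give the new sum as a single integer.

Answer: 140

Derivation:
Old value at index 2: 12
New value at index 2: 23
Delta = 23 - 12 = 11
New sum = old_sum + delta = 129 + (11) = 140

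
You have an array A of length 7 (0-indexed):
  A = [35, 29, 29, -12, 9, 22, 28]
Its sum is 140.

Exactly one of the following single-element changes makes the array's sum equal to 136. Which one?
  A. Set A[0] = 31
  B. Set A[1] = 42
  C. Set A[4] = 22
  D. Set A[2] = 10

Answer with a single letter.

Answer: A

Derivation:
Option A: A[0] 35->31, delta=-4, new_sum=140+(-4)=136 <-- matches target
Option B: A[1] 29->42, delta=13, new_sum=140+(13)=153
Option C: A[4] 9->22, delta=13, new_sum=140+(13)=153
Option D: A[2] 29->10, delta=-19, new_sum=140+(-19)=121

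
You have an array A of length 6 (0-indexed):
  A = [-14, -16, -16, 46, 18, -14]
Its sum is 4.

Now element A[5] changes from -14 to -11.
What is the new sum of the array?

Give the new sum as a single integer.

Old value at index 5: -14
New value at index 5: -11
Delta = -11 - -14 = 3
New sum = old_sum + delta = 4 + (3) = 7

Answer: 7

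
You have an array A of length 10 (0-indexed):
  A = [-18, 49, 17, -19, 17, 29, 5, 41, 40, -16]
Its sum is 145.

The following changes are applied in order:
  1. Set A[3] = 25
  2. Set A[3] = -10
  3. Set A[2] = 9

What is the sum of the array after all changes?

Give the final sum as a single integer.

Answer: 146

Derivation:
Initial sum: 145
Change 1: A[3] -19 -> 25, delta = 44, sum = 189
Change 2: A[3] 25 -> -10, delta = -35, sum = 154
Change 3: A[2] 17 -> 9, delta = -8, sum = 146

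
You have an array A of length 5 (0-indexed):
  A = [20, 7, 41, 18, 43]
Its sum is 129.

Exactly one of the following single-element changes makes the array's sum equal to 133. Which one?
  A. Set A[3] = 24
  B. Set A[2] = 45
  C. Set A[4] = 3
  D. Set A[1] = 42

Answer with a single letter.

Answer: B

Derivation:
Option A: A[3] 18->24, delta=6, new_sum=129+(6)=135
Option B: A[2] 41->45, delta=4, new_sum=129+(4)=133 <-- matches target
Option C: A[4] 43->3, delta=-40, new_sum=129+(-40)=89
Option D: A[1] 7->42, delta=35, new_sum=129+(35)=164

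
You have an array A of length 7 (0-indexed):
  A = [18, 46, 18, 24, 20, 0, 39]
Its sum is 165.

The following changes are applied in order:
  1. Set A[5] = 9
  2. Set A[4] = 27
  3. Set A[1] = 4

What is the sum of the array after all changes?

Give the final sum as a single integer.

Initial sum: 165
Change 1: A[5] 0 -> 9, delta = 9, sum = 174
Change 2: A[4] 20 -> 27, delta = 7, sum = 181
Change 3: A[1] 46 -> 4, delta = -42, sum = 139

Answer: 139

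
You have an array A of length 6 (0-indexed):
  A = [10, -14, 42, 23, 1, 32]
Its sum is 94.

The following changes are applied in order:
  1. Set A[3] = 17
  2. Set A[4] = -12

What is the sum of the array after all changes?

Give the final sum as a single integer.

Initial sum: 94
Change 1: A[3] 23 -> 17, delta = -6, sum = 88
Change 2: A[4] 1 -> -12, delta = -13, sum = 75

Answer: 75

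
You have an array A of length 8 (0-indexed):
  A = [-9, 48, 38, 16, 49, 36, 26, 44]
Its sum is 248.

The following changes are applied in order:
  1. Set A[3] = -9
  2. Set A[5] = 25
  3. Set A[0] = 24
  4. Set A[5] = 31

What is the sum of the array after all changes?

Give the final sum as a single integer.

Initial sum: 248
Change 1: A[3] 16 -> -9, delta = -25, sum = 223
Change 2: A[5] 36 -> 25, delta = -11, sum = 212
Change 3: A[0] -9 -> 24, delta = 33, sum = 245
Change 4: A[5] 25 -> 31, delta = 6, sum = 251

Answer: 251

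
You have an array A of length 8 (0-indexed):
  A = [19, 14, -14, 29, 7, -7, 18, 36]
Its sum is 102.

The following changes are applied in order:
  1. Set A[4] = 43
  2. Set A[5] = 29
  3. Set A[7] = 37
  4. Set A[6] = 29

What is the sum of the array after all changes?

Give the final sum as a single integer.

Answer: 186

Derivation:
Initial sum: 102
Change 1: A[4] 7 -> 43, delta = 36, sum = 138
Change 2: A[5] -7 -> 29, delta = 36, sum = 174
Change 3: A[7] 36 -> 37, delta = 1, sum = 175
Change 4: A[6] 18 -> 29, delta = 11, sum = 186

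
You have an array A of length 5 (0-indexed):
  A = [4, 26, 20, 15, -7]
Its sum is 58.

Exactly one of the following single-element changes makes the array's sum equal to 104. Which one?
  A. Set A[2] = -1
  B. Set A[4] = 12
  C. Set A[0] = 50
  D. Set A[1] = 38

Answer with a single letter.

Answer: C

Derivation:
Option A: A[2] 20->-1, delta=-21, new_sum=58+(-21)=37
Option B: A[4] -7->12, delta=19, new_sum=58+(19)=77
Option C: A[0] 4->50, delta=46, new_sum=58+(46)=104 <-- matches target
Option D: A[1] 26->38, delta=12, new_sum=58+(12)=70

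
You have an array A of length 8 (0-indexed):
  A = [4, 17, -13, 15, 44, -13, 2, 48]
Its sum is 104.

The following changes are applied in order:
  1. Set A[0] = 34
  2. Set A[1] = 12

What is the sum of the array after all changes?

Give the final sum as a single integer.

Initial sum: 104
Change 1: A[0] 4 -> 34, delta = 30, sum = 134
Change 2: A[1] 17 -> 12, delta = -5, sum = 129

Answer: 129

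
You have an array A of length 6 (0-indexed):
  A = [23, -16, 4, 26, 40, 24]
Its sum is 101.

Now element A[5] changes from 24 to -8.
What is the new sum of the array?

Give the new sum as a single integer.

Answer: 69

Derivation:
Old value at index 5: 24
New value at index 5: -8
Delta = -8 - 24 = -32
New sum = old_sum + delta = 101 + (-32) = 69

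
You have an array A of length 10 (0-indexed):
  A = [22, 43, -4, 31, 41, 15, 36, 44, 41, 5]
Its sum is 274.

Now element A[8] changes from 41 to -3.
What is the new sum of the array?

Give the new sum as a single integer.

Answer: 230

Derivation:
Old value at index 8: 41
New value at index 8: -3
Delta = -3 - 41 = -44
New sum = old_sum + delta = 274 + (-44) = 230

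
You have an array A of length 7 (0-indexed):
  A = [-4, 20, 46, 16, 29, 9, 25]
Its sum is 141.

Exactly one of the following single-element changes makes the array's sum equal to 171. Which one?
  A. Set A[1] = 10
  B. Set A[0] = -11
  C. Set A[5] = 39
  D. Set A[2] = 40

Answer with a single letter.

Answer: C

Derivation:
Option A: A[1] 20->10, delta=-10, new_sum=141+(-10)=131
Option B: A[0] -4->-11, delta=-7, new_sum=141+(-7)=134
Option C: A[5] 9->39, delta=30, new_sum=141+(30)=171 <-- matches target
Option D: A[2] 46->40, delta=-6, new_sum=141+(-6)=135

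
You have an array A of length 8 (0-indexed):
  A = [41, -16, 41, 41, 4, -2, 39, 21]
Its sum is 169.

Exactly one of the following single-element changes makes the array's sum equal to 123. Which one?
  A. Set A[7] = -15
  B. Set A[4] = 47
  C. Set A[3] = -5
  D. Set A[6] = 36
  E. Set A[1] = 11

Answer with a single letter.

Option A: A[7] 21->-15, delta=-36, new_sum=169+(-36)=133
Option B: A[4] 4->47, delta=43, new_sum=169+(43)=212
Option C: A[3] 41->-5, delta=-46, new_sum=169+(-46)=123 <-- matches target
Option D: A[6] 39->36, delta=-3, new_sum=169+(-3)=166
Option E: A[1] -16->11, delta=27, new_sum=169+(27)=196

Answer: C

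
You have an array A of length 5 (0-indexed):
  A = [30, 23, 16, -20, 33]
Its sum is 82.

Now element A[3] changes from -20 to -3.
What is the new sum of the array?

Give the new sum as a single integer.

Answer: 99

Derivation:
Old value at index 3: -20
New value at index 3: -3
Delta = -3 - -20 = 17
New sum = old_sum + delta = 82 + (17) = 99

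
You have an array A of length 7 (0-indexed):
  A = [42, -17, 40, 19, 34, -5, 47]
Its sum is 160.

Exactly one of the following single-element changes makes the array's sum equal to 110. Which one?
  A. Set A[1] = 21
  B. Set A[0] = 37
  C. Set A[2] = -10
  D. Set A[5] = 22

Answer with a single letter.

Answer: C

Derivation:
Option A: A[1] -17->21, delta=38, new_sum=160+(38)=198
Option B: A[0] 42->37, delta=-5, new_sum=160+(-5)=155
Option C: A[2] 40->-10, delta=-50, new_sum=160+(-50)=110 <-- matches target
Option D: A[5] -5->22, delta=27, new_sum=160+(27)=187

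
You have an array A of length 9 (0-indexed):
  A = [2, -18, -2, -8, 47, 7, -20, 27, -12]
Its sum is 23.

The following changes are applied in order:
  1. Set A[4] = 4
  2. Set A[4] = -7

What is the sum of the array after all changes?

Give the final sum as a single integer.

Answer: -31

Derivation:
Initial sum: 23
Change 1: A[4] 47 -> 4, delta = -43, sum = -20
Change 2: A[4] 4 -> -7, delta = -11, sum = -31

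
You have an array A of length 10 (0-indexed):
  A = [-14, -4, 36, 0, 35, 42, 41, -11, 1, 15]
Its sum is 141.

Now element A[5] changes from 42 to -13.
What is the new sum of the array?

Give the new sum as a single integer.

Old value at index 5: 42
New value at index 5: -13
Delta = -13 - 42 = -55
New sum = old_sum + delta = 141 + (-55) = 86

Answer: 86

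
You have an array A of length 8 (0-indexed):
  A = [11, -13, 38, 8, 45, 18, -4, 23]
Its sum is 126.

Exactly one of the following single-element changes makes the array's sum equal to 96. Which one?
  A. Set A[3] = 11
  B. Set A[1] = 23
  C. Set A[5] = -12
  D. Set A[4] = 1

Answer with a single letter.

Option A: A[3] 8->11, delta=3, new_sum=126+(3)=129
Option B: A[1] -13->23, delta=36, new_sum=126+(36)=162
Option C: A[5] 18->-12, delta=-30, new_sum=126+(-30)=96 <-- matches target
Option D: A[4] 45->1, delta=-44, new_sum=126+(-44)=82

Answer: C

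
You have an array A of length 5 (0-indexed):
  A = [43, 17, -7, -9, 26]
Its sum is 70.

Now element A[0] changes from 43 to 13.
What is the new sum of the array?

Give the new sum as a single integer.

Old value at index 0: 43
New value at index 0: 13
Delta = 13 - 43 = -30
New sum = old_sum + delta = 70 + (-30) = 40

Answer: 40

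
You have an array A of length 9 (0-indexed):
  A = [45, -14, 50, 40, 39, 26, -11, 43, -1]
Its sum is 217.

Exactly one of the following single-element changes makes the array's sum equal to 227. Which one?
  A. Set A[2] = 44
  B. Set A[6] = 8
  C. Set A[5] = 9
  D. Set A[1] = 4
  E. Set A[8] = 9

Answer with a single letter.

Answer: E

Derivation:
Option A: A[2] 50->44, delta=-6, new_sum=217+(-6)=211
Option B: A[6] -11->8, delta=19, new_sum=217+(19)=236
Option C: A[5] 26->9, delta=-17, new_sum=217+(-17)=200
Option D: A[1] -14->4, delta=18, new_sum=217+(18)=235
Option E: A[8] -1->9, delta=10, new_sum=217+(10)=227 <-- matches target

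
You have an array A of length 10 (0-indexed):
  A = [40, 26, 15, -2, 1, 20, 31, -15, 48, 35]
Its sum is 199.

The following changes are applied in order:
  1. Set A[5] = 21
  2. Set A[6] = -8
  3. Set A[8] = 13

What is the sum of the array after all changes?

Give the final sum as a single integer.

Initial sum: 199
Change 1: A[5] 20 -> 21, delta = 1, sum = 200
Change 2: A[6] 31 -> -8, delta = -39, sum = 161
Change 3: A[8] 48 -> 13, delta = -35, sum = 126

Answer: 126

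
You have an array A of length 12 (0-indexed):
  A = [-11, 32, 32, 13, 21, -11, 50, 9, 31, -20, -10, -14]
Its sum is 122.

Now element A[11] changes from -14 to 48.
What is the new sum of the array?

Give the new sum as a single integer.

Answer: 184

Derivation:
Old value at index 11: -14
New value at index 11: 48
Delta = 48 - -14 = 62
New sum = old_sum + delta = 122 + (62) = 184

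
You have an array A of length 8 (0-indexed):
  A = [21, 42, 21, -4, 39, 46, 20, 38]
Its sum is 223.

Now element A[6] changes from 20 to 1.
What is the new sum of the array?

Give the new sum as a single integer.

Answer: 204

Derivation:
Old value at index 6: 20
New value at index 6: 1
Delta = 1 - 20 = -19
New sum = old_sum + delta = 223 + (-19) = 204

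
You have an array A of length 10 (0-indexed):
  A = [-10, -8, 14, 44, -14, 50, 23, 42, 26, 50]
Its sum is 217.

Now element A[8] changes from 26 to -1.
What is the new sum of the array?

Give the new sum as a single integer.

Answer: 190

Derivation:
Old value at index 8: 26
New value at index 8: -1
Delta = -1 - 26 = -27
New sum = old_sum + delta = 217 + (-27) = 190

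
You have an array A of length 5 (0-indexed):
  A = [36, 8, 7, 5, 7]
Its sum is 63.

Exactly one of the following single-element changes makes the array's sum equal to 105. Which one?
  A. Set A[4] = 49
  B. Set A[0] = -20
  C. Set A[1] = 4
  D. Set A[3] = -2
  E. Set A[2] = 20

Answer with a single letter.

Option A: A[4] 7->49, delta=42, new_sum=63+(42)=105 <-- matches target
Option B: A[0] 36->-20, delta=-56, new_sum=63+(-56)=7
Option C: A[1] 8->4, delta=-4, new_sum=63+(-4)=59
Option D: A[3] 5->-2, delta=-7, new_sum=63+(-7)=56
Option E: A[2] 7->20, delta=13, new_sum=63+(13)=76

Answer: A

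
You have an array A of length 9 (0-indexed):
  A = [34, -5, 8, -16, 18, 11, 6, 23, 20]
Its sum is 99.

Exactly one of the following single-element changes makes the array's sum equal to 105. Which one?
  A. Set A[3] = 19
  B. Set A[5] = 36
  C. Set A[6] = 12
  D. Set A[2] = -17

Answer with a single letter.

Answer: C

Derivation:
Option A: A[3] -16->19, delta=35, new_sum=99+(35)=134
Option B: A[5] 11->36, delta=25, new_sum=99+(25)=124
Option C: A[6] 6->12, delta=6, new_sum=99+(6)=105 <-- matches target
Option D: A[2] 8->-17, delta=-25, new_sum=99+(-25)=74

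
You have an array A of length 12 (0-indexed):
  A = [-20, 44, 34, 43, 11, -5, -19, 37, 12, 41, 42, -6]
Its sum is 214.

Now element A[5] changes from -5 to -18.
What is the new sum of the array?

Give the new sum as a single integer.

Answer: 201

Derivation:
Old value at index 5: -5
New value at index 5: -18
Delta = -18 - -5 = -13
New sum = old_sum + delta = 214 + (-13) = 201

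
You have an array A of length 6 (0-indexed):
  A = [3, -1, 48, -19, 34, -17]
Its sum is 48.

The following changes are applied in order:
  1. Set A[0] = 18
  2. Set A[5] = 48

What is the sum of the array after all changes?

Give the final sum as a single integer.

Initial sum: 48
Change 1: A[0] 3 -> 18, delta = 15, sum = 63
Change 2: A[5] -17 -> 48, delta = 65, sum = 128

Answer: 128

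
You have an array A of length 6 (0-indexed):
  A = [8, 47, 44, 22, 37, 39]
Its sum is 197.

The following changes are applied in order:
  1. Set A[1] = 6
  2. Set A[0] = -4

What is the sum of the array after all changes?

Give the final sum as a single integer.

Initial sum: 197
Change 1: A[1] 47 -> 6, delta = -41, sum = 156
Change 2: A[0] 8 -> -4, delta = -12, sum = 144

Answer: 144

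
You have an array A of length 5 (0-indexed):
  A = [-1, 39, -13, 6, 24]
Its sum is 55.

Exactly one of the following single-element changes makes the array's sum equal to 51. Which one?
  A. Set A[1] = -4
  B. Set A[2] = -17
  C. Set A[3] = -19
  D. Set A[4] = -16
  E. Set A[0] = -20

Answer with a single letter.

Option A: A[1] 39->-4, delta=-43, new_sum=55+(-43)=12
Option B: A[2] -13->-17, delta=-4, new_sum=55+(-4)=51 <-- matches target
Option C: A[3] 6->-19, delta=-25, new_sum=55+(-25)=30
Option D: A[4] 24->-16, delta=-40, new_sum=55+(-40)=15
Option E: A[0] -1->-20, delta=-19, new_sum=55+(-19)=36

Answer: B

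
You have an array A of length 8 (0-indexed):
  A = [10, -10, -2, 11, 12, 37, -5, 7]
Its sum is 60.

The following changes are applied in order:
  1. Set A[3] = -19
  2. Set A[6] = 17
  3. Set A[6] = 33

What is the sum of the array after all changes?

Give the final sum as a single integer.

Answer: 68

Derivation:
Initial sum: 60
Change 1: A[3] 11 -> -19, delta = -30, sum = 30
Change 2: A[6] -5 -> 17, delta = 22, sum = 52
Change 3: A[6] 17 -> 33, delta = 16, sum = 68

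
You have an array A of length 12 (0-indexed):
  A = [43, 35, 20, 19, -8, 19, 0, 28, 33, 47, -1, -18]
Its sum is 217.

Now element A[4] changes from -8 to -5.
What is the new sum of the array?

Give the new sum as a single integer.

Old value at index 4: -8
New value at index 4: -5
Delta = -5 - -8 = 3
New sum = old_sum + delta = 217 + (3) = 220

Answer: 220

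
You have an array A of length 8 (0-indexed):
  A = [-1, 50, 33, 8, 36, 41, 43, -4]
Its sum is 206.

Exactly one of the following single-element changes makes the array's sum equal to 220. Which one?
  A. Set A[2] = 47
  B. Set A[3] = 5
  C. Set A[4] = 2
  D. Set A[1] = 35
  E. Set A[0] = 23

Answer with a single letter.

Option A: A[2] 33->47, delta=14, new_sum=206+(14)=220 <-- matches target
Option B: A[3] 8->5, delta=-3, new_sum=206+(-3)=203
Option C: A[4] 36->2, delta=-34, new_sum=206+(-34)=172
Option D: A[1] 50->35, delta=-15, new_sum=206+(-15)=191
Option E: A[0] -1->23, delta=24, new_sum=206+(24)=230

Answer: A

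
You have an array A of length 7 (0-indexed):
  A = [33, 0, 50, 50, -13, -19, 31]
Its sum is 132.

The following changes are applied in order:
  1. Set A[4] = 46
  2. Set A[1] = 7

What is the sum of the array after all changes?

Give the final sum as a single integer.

Initial sum: 132
Change 1: A[4] -13 -> 46, delta = 59, sum = 191
Change 2: A[1] 0 -> 7, delta = 7, sum = 198

Answer: 198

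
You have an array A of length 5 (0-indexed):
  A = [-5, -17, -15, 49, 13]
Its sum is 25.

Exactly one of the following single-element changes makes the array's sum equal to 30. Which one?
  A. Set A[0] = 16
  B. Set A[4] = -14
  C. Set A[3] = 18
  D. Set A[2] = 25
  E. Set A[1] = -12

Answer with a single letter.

Option A: A[0] -5->16, delta=21, new_sum=25+(21)=46
Option B: A[4] 13->-14, delta=-27, new_sum=25+(-27)=-2
Option C: A[3] 49->18, delta=-31, new_sum=25+(-31)=-6
Option D: A[2] -15->25, delta=40, new_sum=25+(40)=65
Option E: A[1] -17->-12, delta=5, new_sum=25+(5)=30 <-- matches target

Answer: E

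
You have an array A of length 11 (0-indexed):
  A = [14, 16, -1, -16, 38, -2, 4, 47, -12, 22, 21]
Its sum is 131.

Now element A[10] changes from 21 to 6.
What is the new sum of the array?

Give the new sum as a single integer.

Answer: 116

Derivation:
Old value at index 10: 21
New value at index 10: 6
Delta = 6 - 21 = -15
New sum = old_sum + delta = 131 + (-15) = 116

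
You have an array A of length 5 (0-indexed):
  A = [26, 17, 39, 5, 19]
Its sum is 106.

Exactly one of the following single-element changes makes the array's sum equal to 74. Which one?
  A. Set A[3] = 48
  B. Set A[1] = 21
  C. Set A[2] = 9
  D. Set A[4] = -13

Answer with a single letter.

Answer: D

Derivation:
Option A: A[3] 5->48, delta=43, new_sum=106+(43)=149
Option B: A[1] 17->21, delta=4, new_sum=106+(4)=110
Option C: A[2] 39->9, delta=-30, new_sum=106+(-30)=76
Option D: A[4] 19->-13, delta=-32, new_sum=106+(-32)=74 <-- matches target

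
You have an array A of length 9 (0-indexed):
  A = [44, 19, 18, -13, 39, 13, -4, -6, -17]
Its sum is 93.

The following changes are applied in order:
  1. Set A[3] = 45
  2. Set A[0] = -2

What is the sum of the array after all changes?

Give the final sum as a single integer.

Answer: 105

Derivation:
Initial sum: 93
Change 1: A[3] -13 -> 45, delta = 58, sum = 151
Change 2: A[0] 44 -> -2, delta = -46, sum = 105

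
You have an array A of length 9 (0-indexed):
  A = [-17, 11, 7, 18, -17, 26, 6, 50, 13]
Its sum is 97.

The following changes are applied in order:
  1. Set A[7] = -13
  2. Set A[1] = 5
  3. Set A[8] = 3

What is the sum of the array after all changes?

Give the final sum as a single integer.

Initial sum: 97
Change 1: A[7] 50 -> -13, delta = -63, sum = 34
Change 2: A[1] 11 -> 5, delta = -6, sum = 28
Change 3: A[8] 13 -> 3, delta = -10, sum = 18

Answer: 18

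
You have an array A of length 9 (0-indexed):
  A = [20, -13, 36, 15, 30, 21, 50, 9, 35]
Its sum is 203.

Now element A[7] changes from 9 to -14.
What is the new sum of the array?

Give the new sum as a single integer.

Answer: 180

Derivation:
Old value at index 7: 9
New value at index 7: -14
Delta = -14 - 9 = -23
New sum = old_sum + delta = 203 + (-23) = 180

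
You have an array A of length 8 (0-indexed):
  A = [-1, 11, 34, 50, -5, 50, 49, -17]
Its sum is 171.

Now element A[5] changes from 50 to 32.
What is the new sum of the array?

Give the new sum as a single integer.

Answer: 153

Derivation:
Old value at index 5: 50
New value at index 5: 32
Delta = 32 - 50 = -18
New sum = old_sum + delta = 171 + (-18) = 153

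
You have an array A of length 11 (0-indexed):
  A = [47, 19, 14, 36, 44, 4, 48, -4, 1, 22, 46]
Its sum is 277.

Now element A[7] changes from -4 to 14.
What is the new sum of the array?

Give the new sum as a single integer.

Old value at index 7: -4
New value at index 7: 14
Delta = 14 - -4 = 18
New sum = old_sum + delta = 277 + (18) = 295

Answer: 295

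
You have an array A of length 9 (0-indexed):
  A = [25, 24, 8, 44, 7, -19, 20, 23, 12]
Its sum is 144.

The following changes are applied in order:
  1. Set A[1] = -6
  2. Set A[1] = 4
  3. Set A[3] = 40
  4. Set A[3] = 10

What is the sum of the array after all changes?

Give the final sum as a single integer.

Answer: 90

Derivation:
Initial sum: 144
Change 1: A[1] 24 -> -6, delta = -30, sum = 114
Change 2: A[1] -6 -> 4, delta = 10, sum = 124
Change 3: A[3] 44 -> 40, delta = -4, sum = 120
Change 4: A[3] 40 -> 10, delta = -30, sum = 90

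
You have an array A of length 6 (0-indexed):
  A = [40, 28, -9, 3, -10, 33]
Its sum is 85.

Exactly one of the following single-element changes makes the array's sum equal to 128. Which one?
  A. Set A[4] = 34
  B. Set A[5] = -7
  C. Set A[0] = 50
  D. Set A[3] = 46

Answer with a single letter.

Option A: A[4] -10->34, delta=44, new_sum=85+(44)=129
Option B: A[5] 33->-7, delta=-40, new_sum=85+(-40)=45
Option C: A[0] 40->50, delta=10, new_sum=85+(10)=95
Option D: A[3] 3->46, delta=43, new_sum=85+(43)=128 <-- matches target

Answer: D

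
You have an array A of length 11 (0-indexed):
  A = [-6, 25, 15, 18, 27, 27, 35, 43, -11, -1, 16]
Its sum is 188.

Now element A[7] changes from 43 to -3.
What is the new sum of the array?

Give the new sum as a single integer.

Old value at index 7: 43
New value at index 7: -3
Delta = -3 - 43 = -46
New sum = old_sum + delta = 188 + (-46) = 142

Answer: 142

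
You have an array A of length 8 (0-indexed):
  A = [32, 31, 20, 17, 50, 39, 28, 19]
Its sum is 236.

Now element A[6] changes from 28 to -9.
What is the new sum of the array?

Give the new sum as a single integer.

Old value at index 6: 28
New value at index 6: -9
Delta = -9 - 28 = -37
New sum = old_sum + delta = 236 + (-37) = 199

Answer: 199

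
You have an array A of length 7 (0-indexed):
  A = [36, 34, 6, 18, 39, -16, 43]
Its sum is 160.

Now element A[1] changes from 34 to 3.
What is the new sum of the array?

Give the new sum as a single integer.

Answer: 129

Derivation:
Old value at index 1: 34
New value at index 1: 3
Delta = 3 - 34 = -31
New sum = old_sum + delta = 160 + (-31) = 129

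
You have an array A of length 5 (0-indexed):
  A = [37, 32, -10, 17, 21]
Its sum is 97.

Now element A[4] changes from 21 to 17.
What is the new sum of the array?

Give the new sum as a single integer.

Old value at index 4: 21
New value at index 4: 17
Delta = 17 - 21 = -4
New sum = old_sum + delta = 97 + (-4) = 93

Answer: 93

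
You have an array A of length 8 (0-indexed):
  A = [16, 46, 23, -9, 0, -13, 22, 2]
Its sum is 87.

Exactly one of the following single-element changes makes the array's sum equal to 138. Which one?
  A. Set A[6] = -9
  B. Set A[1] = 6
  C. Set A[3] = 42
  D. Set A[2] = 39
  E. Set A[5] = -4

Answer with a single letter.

Option A: A[6] 22->-9, delta=-31, new_sum=87+(-31)=56
Option B: A[1] 46->6, delta=-40, new_sum=87+(-40)=47
Option C: A[3] -9->42, delta=51, new_sum=87+(51)=138 <-- matches target
Option D: A[2] 23->39, delta=16, new_sum=87+(16)=103
Option E: A[5] -13->-4, delta=9, new_sum=87+(9)=96

Answer: C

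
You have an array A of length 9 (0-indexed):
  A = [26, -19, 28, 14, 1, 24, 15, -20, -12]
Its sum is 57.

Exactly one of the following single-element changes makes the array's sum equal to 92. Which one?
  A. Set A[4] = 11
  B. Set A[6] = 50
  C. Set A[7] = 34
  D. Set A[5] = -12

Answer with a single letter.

Answer: B

Derivation:
Option A: A[4] 1->11, delta=10, new_sum=57+(10)=67
Option B: A[6] 15->50, delta=35, new_sum=57+(35)=92 <-- matches target
Option C: A[7] -20->34, delta=54, new_sum=57+(54)=111
Option D: A[5] 24->-12, delta=-36, new_sum=57+(-36)=21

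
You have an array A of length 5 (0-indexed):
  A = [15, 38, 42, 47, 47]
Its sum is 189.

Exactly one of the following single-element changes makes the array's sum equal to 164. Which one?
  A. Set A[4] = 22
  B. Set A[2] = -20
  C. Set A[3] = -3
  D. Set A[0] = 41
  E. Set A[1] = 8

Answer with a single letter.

Option A: A[4] 47->22, delta=-25, new_sum=189+(-25)=164 <-- matches target
Option B: A[2] 42->-20, delta=-62, new_sum=189+(-62)=127
Option C: A[3] 47->-3, delta=-50, new_sum=189+(-50)=139
Option D: A[0] 15->41, delta=26, new_sum=189+(26)=215
Option E: A[1] 38->8, delta=-30, new_sum=189+(-30)=159

Answer: A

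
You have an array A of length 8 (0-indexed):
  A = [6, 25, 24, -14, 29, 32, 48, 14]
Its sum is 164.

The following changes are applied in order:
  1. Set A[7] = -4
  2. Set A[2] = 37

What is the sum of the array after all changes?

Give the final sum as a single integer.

Initial sum: 164
Change 1: A[7] 14 -> -4, delta = -18, sum = 146
Change 2: A[2] 24 -> 37, delta = 13, sum = 159

Answer: 159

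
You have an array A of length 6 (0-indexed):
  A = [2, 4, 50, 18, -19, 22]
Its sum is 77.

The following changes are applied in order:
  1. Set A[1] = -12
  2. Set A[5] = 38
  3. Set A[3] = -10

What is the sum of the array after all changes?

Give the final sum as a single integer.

Initial sum: 77
Change 1: A[1] 4 -> -12, delta = -16, sum = 61
Change 2: A[5] 22 -> 38, delta = 16, sum = 77
Change 3: A[3] 18 -> -10, delta = -28, sum = 49

Answer: 49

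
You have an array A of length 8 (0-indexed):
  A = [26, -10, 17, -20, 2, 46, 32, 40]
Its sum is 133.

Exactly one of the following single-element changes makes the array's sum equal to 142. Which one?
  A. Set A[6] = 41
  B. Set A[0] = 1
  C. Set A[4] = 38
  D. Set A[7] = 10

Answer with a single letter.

Option A: A[6] 32->41, delta=9, new_sum=133+(9)=142 <-- matches target
Option B: A[0] 26->1, delta=-25, new_sum=133+(-25)=108
Option C: A[4] 2->38, delta=36, new_sum=133+(36)=169
Option D: A[7] 40->10, delta=-30, new_sum=133+(-30)=103

Answer: A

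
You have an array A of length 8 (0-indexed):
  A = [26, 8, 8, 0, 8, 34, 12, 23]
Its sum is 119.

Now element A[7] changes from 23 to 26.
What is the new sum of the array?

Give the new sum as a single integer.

Answer: 122

Derivation:
Old value at index 7: 23
New value at index 7: 26
Delta = 26 - 23 = 3
New sum = old_sum + delta = 119 + (3) = 122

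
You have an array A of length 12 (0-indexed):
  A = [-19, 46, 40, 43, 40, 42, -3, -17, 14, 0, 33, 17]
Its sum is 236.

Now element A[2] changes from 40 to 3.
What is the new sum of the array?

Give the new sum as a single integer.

Old value at index 2: 40
New value at index 2: 3
Delta = 3 - 40 = -37
New sum = old_sum + delta = 236 + (-37) = 199

Answer: 199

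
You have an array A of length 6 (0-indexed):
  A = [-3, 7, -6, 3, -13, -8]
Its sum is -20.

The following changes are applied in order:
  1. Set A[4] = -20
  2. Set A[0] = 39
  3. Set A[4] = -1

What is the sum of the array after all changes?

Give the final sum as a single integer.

Initial sum: -20
Change 1: A[4] -13 -> -20, delta = -7, sum = -27
Change 2: A[0] -3 -> 39, delta = 42, sum = 15
Change 3: A[4] -20 -> -1, delta = 19, sum = 34

Answer: 34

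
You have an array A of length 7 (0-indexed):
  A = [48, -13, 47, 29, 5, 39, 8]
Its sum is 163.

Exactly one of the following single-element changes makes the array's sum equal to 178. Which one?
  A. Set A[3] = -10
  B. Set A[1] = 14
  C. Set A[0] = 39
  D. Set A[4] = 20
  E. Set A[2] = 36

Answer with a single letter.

Answer: D

Derivation:
Option A: A[3] 29->-10, delta=-39, new_sum=163+(-39)=124
Option B: A[1] -13->14, delta=27, new_sum=163+(27)=190
Option C: A[0] 48->39, delta=-9, new_sum=163+(-9)=154
Option D: A[4] 5->20, delta=15, new_sum=163+(15)=178 <-- matches target
Option E: A[2] 47->36, delta=-11, new_sum=163+(-11)=152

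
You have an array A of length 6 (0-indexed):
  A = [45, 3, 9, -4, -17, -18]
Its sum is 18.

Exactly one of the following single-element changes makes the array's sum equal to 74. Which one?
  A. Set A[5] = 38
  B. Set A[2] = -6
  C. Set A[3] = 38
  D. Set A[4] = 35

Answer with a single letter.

Option A: A[5] -18->38, delta=56, new_sum=18+(56)=74 <-- matches target
Option B: A[2] 9->-6, delta=-15, new_sum=18+(-15)=3
Option C: A[3] -4->38, delta=42, new_sum=18+(42)=60
Option D: A[4] -17->35, delta=52, new_sum=18+(52)=70

Answer: A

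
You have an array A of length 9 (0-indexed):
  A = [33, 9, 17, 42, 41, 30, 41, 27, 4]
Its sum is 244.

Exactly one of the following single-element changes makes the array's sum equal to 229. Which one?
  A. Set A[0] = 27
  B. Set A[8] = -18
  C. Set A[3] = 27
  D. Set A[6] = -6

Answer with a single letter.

Answer: C

Derivation:
Option A: A[0] 33->27, delta=-6, new_sum=244+(-6)=238
Option B: A[8] 4->-18, delta=-22, new_sum=244+(-22)=222
Option C: A[3] 42->27, delta=-15, new_sum=244+(-15)=229 <-- matches target
Option D: A[6] 41->-6, delta=-47, new_sum=244+(-47)=197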